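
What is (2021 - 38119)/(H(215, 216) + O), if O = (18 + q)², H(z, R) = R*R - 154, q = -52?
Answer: -18049/23829 ≈ -0.75744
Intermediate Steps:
H(z, R) = -154 + R² (H(z, R) = R² - 154 = -154 + R²)
O = 1156 (O = (18 - 52)² = (-34)² = 1156)
(2021 - 38119)/(H(215, 216) + O) = (2021 - 38119)/((-154 + 216²) + 1156) = -36098/((-154 + 46656) + 1156) = -36098/(46502 + 1156) = -36098/47658 = -36098*1/47658 = -18049/23829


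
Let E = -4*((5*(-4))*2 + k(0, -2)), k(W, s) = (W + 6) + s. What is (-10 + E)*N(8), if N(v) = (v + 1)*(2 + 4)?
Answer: 7236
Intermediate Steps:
N(v) = 6 + 6*v (N(v) = (1 + v)*6 = 6 + 6*v)
k(W, s) = 6 + W + s (k(W, s) = (6 + W) + s = 6 + W + s)
E = 144 (E = -4*((5*(-4))*2 + (6 + 0 - 2)) = -4*(-20*2 + 4) = -4*(-40 + 4) = -4*(-36) = 144)
(-10 + E)*N(8) = (-10 + 144)*(6 + 6*8) = 134*(6 + 48) = 134*54 = 7236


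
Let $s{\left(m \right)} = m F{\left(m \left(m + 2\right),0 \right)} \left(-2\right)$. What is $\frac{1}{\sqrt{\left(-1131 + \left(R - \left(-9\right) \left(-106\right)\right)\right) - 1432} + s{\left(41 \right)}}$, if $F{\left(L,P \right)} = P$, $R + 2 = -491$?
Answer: $- \frac{i \sqrt{4010}}{4010} \approx - 0.015792 i$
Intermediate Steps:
$R = -493$ ($R = -2 - 491 = -493$)
$s{\left(m \right)} = 0$ ($s{\left(m \right)} = m 0 \left(-2\right) = 0 \left(-2\right) = 0$)
$\frac{1}{\sqrt{\left(-1131 + \left(R - \left(-9\right) \left(-106\right)\right)\right) - 1432} + s{\left(41 \right)}} = \frac{1}{\sqrt{\left(-1131 - \left(493 - -954\right)\right) - 1432} + 0} = \frac{1}{\sqrt{\left(-1131 - 1447\right) - 1432} + 0} = \frac{1}{\sqrt{-2578 - 1432} + 0} = \frac{1}{\sqrt{-4010} + 0} = \frac{1}{i \sqrt{4010} + 0} = \frac{1}{i \sqrt{4010}} = - \frac{i \sqrt{4010}}{4010}$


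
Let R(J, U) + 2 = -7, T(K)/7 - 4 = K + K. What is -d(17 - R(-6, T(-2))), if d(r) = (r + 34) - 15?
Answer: -45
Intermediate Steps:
T(K) = 28 + 14*K (T(K) = 28 + 7*(K + K) = 28 + 7*(2*K) = 28 + 14*K)
R(J, U) = -9 (R(J, U) = -2 - 7 = -9)
d(r) = 19 + r (d(r) = (34 + r) - 15 = 19 + r)
-d(17 - R(-6, T(-2))) = -(19 + (17 - 1*(-9))) = -(19 + (17 + 9)) = -(19 + 26) = -1*45 = -45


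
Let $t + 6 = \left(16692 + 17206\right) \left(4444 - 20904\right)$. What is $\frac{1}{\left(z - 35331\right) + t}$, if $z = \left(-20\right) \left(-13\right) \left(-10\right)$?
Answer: $- \frac{1}{557999017} \approx -1.7921 \cdot 10^{-9}$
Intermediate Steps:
$z = -2600$ ($z = 260 \left(-10\right) = -2600$)
$t = -557961086$ ($t = -6 + \left(16692 + 17206\right) \left(4444 - 20904\right) = -6 + 33898 \left(-16460\right) = -6 - 557961080 = -557961086$)
$\frac{1}{\left(z - 35331\right) + t} = \frac{1}{\left(-2600 - 35331\right) - 557961086} = \frac{1}{-37931 - 557961086} = \frac{1}{-557999017} = - \frac{1}{557999017}$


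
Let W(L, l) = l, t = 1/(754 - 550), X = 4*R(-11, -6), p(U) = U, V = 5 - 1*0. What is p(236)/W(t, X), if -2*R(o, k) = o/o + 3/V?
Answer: -295/4 ≈ -73.750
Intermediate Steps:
V = 5 (V = 5 + 0 = 5)
R(o, k) = -4/5 (R(o, k) = -(o/o + 3/5)/2 = -(1 + 3*(1/5))/2 = -(1 + 3/5)/2 = -1/2*8/5 = -4/5)
X = -16/5 (X = 4*(-4/5) = -16/5 ≈ -3.2000)
t = 1/204 ≈ 0.0049020
p(236)/W(t, X) = 236/(-16/5) = 236*(-5/16) = -295/4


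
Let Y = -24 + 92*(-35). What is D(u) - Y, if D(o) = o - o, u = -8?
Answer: 3244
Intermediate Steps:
D(o) = 0
Y = -3244 (Y = -24 - 3220 = -3244)
D(u) - Y = 0 - 1*(-3244) = 0 + 3244 = 3244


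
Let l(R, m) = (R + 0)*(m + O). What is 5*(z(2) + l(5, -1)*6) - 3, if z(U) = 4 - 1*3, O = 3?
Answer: 302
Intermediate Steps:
z(U) = 1 (z(U) = 4 - 3 = 1)
l(R, m) = R*(3 + m) (l(R, m) = (R + 0)*(m + 3) = R*(3 + m))
5*(z(2) + l(5, -1)*6) - 3 = 5*(1 + (5*(3 - 1))*6) - 3 = 5*(1 + (5*2)*6) - 3 = 5*(1 + 10*6) - 3 = 5*(1 + 60) - 3 = 5*61 - 3 = 305 - 3 = 302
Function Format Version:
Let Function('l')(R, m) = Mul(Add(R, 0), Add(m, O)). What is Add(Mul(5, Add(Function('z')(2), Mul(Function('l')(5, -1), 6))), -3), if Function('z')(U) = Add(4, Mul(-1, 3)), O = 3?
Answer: 302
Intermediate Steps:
Function('z')(U) = 1 (Function('z')(U) = Add(4, -3) = 1)
Function('l')(R, m) = Mul(R, Add(3, m)) (Function('l')(R, m) = Mul(Add(R, 0), Add(m, 3)) = Mul(R, Add(3, m)))
Add(Mul(5, Add(Function('z')(2), Mul(Function('l')(5, -1), 6))), -3) = Add(Mul(5, Add(1, Mul(Mul(5, Add(3, -1)), 6))), -3) = Add(Mul(5, Add(1, Mul(Mul(5, 2), 6))), -3) = Add(Mul(5, Add(1, Mul(10, 6))), -3) = Add(Mul(5, Add(1, 60)), -3) = Add(Mul(5, 61), -3) = Add(305, -3) = 302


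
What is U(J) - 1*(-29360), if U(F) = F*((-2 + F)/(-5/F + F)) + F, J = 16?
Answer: 7376960/251 ≈ 29390.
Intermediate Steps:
U(F) = F + F*(-2 + F)/(F - 5/F) (U(F) = F*((-2 + F)/(F - 5/F)) + F = F*(-2 + F)/(F - 5/F) + F = F + F*(-2 + F)/(F - 5/F))
U(J) - 1*(-29360) = 16*(-5 - 2*16 + 2*16²)/(-5 + 16²) - 1*(-29360) = 16*(-5 - 32 + 2*256)/(-5 + 256) + 29360 = 16*(-5 - 32 + 512)/251 + 29360 = 16*(1/251)*475 + 29360 = 7600/251 + 29360 = 7376960/251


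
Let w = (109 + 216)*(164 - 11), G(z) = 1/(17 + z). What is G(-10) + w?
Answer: 348076/7 ≈ 49725.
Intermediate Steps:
w = 49725 (w = 325*153 = 49725)
G(-10) + w = 1/(17 - 10) + 49725 = 1/7 + 49725 = 348076/7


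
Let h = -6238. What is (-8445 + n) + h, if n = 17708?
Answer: 3025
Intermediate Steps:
(-8445 + n) + h = (-8445 + 17708) - 6238 = 9263 - 6238 = 3025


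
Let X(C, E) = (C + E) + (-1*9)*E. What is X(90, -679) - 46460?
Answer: -40938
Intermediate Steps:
X(C, E) = C - 8*E (X(C, E) = (C + E) - 9*E = C - 8*E)
X(90, -679) - 46460 = (90 - 8*(-679)) - 46460 = (90 + 5432) - 46460 = 5522 - 46460 = -40938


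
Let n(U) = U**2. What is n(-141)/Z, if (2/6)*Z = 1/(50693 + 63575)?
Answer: 757254036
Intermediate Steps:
Z = 3/114268 (Z = 3/(50693 + 63575) = 3/114268 ≈ 2.6254e-5)
n(-141)/Z = (-141)**2/(3/114268) = 19881*(114268/3) = 757254036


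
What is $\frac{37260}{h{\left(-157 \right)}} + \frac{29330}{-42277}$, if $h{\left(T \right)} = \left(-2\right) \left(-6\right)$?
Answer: $\frac{131240755}{42277} \approx 3104.3$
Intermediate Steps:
$h{\left(T \right)} = 12$
$\frac{37260}{h{\left(-157 \right)}} + \frac{29330}{-42277} = \frac{37260}{12} + \frac{29330}{-42277} = 37260 \cdot \frac{1}{12} + 29330 \left(- \frac{1}{42277}\right) = 3105 - \frac{29330}{42277} = \frac{131240755}{42277}$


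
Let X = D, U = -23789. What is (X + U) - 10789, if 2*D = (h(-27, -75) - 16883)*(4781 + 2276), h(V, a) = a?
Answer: -59870881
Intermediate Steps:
D = -59836303 (D = ((-75 - 16883)*(4781 + 2276))/2 = (-16958*7057)/2 = (½)*(-119672606) = -59836303)
X = -59836303
(X + U) - 10789 = (-59836303 - 23789) - 10789 = -59860092 - 10789 = -59870881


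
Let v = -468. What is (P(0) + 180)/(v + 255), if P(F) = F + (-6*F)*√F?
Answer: -60/71 ≈ -0.84507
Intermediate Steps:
P(F) = F - 6*F^(3/2)
(P(0) + 180)/(v + 255) = ((0 - 6*0^(3/2)) + 180)/(-468 + 255) = ((0 - 6*0) + 180)/(-213) = ((0 + 0) + 180)*(-1/213) = (0 + 180)*(-1/213) = 180*(-1/213) = -60/71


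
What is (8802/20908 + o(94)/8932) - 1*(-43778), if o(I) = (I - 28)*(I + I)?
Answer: 92907849467/2122162 ≈ 43780.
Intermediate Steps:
o(I) = 2*I*(-28 + I) (o(I) = (-28 + I)*(2*I) = 2*I*(-28 + I))
(8802/20908 + o(94)/8932) - 1*(-43778) = (8802/20908 + (2*94*(-28 + 94))/8932) - 1*(-43778) = (8802*(1/20908) + (2*94*66)*(1/8932)) + 43778 = (4401/10454 + 12408*(1/8932)) + 43778 = (4401/10454 + 282/203) + 43778 = 3841431/2122162 + 43778 = 92907849467/2122162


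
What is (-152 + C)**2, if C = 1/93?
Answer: 199798225/8649 ≈ 23101.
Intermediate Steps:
C = 1/93 ≈ 0.010753
(-152 + C)**2 = (-152 + 1/93)**2 = (-14135/93)**2 = 199798225/8649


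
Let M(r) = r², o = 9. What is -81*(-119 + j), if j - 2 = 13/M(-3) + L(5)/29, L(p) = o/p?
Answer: 1356471/145 ≈ 9355.0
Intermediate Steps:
L(p) = 9/p
j = 4576/1305 (j = 2 + (13/((-3)²) + (9/5)/29) = 2 + (13/9 + (9*(⅕))*(1/29)) = 2 + (13*(⅑) + (9/5)*(1/29)) = 2 + (13/9 + 9/145) = 2 + 1966/1305 = 4576/1305 ≈ 3.5065)
-81*(-119 + j) = -81*(-119 + 4576/1305) = -81*(-150719/1305) = 1356471/145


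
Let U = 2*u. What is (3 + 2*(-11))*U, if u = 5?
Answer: -190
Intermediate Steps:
U = 10 (U = 2*5 = 10)
(3 + 2*(-11))*U = (3 + 2*(-11))*10 = (3 - 22)*10 = -19*10 = -190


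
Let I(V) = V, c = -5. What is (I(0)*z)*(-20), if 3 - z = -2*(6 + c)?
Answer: 0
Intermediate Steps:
z = 5 (z = 3 - (-2)*(6 - 5) = 3 - (-2) = 3 - 1*(-2) = 3 + 2 = 5)
(I(0)*z)*(-20) = (0*5)*(-20) = 0*(-20) = 0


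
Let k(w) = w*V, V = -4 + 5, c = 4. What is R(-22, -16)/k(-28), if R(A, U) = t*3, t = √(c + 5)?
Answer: -9/28 ≈ -0.32143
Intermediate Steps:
t = 3 (t = √(4 + 5) = √9 = 3)
V = 1
R(A, U) = 9 (R(A, U) = 3*3 = 9)
k(w) = w (k(w) = w*1 = w)
R(-22, -16)/k(-28) = 9/(-28) = 9*(-1/28) = -9/28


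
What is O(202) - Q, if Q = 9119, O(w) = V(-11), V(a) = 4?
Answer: -9115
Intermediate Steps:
O(w) = 4
O(202) - Q = 4 - 1*9119 = 4 - 9119 = -9115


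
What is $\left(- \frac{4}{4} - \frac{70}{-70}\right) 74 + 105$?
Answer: $105$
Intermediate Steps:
$\left(- \frac{4}{4} - \frac{70}{-70}\right) 74 + 105 = \left(\left(-4\right) \frac{1}{4} - -1\right) 74 + 105 = \left(-1 + 1\right) 74 + 105 = 0 \cdot 74 + 105 = 0 + 105 = 105$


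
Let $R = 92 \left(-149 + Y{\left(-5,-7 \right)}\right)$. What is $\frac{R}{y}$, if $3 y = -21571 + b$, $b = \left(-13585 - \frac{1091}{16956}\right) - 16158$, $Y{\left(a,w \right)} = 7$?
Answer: $\frac{664539552}{870081275} \approx 0.76377$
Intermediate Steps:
$b = - \frac{504323399}{16956}$ ($b = \left(-13585 - \frac{1091}{16956}\right) - 16158 = - \frac{230348351}{16956} - 16158 = - \frac{504323399}{16956} \approx -29743.0$)
$y = - \frac{870081275}{50868}$ ($y = \frac{-21571 - \frac{504323399}{16956}}{3} = \frac{1}{3} \left(- \frac{870081275}{16956}\right) = - \frac{870081275}{50868} \approx -17105.0$)
$R = -13064$ ($R = 92 \left(-149 + 7\right) = 92 \left(-142\right) = -13064$)
$\frac{R}{y} = - \frac{13064}{- \frac{870081275}{50868}} = \left(-13064\right) \left(- \frac{50868}{870081275}\right) = \frac{664539552}{870081275}$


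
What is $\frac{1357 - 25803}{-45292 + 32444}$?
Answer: $\frac{12223}{6424} \approx 1.9027$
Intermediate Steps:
$\frac{1357 - 25803}{-45292 + 32444} = - \frac{24446}{-12848} = \left(-24446\right) \left(- \frac{1}{12848}\right) = \frac{12223}{6424}$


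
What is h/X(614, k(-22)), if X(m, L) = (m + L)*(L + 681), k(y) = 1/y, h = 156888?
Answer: 75933792/202348367 ≈ 0.37526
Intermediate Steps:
X(m, L) = (681 + L)*(L + m) (X(m, L) = (L + m)*(681 + L) = (681 + L)*(L + m))
h/X(614, k(-22)) = 156888/((1/(-22))² + 681/(-22) + 681*614 + 614/(-22)) = 156888/((-1/22)² + 681*(-1/22) + 418134 - 1/22*614) = 156888/(1/484 - 681/22 + 418134 - 307/11) = 156888/(202348367/484) = 156888*(484/202348367) = 75933792/202348367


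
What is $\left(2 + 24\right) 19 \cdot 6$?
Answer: $2964$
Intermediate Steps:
$\left(2 + 24\right) 19 \cdot 6 = 26 \cdot 19 \cdot 6 = 494 \cdot 6 = 2964$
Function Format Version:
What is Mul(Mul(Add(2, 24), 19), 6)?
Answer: 2964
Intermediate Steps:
Mul(Mul(Add(2, 24), 19), 6) = Mul(Mul(26, 19), 6) = Mul(494, 6) = 2964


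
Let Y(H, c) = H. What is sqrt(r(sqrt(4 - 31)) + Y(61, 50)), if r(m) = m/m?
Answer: sqrt(62) ≈ 7.8740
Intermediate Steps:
r(m) = 1
sqrt(r(sqrt(4 - 31)) + Y(61, 50)) = sqrt(1 + 61) = sqrt(62)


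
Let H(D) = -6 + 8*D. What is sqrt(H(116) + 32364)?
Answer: sqrt(33286) ≈ 182.44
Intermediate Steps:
sqrt(H(116) + 32364) = sqrt((-6 + 8*116) + 32364) = sqrt((-6 + 928) + 32364) = sqrt(922 + 32364) = sqrt(33286)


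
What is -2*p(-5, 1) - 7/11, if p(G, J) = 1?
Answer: -29/11 ≈ -2.6364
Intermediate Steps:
-2*p(-5, 1) - 7/11 = -2*1 - 7/11 = -2 - 7*1/11 = -2 - 7/11 = -29/11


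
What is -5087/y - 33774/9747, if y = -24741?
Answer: -9703945/2977167 ≈ -3.2595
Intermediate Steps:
-5087/y - 33774/9747 = -5087/(-24741) - 33774/9747 = -5087*(-1/24741) - 33774*1/9747 = 5087/24741 - 11258/3249 = -9703945/2977167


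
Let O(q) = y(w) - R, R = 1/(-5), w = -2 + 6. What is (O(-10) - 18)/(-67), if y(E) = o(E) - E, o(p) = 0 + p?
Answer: 89/335 ≈ 0.26567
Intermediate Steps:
o(p) = p
w = 4
y(E) = 0 (y(E) = E - E = 0)
R = -⅕ ≈ -0.20000
O(q) = ⅕ (O(q) = 0 - 1*(-⅕) = 0 + ⅕ = ⅕)
(O(-10) - 18)/(-67) = (⅕ - 18)/(-67) = -1/67*(-89/5) = 89/335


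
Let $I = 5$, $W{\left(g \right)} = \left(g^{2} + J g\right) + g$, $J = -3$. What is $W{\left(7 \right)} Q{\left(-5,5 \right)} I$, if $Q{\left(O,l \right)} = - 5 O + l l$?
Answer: $8750$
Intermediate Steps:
$W{\left(g \right)} = g^{2} - 2 g$ ($W{\left(g \right)} = \left(g^{2} - 3 g\right) + g = g^{2} - 2 g$)
$Q{\left(O,l \right)} = l^{2} - 5 O$ ($Q{\left(O,l \right)} = - 5 O + l^{2} = l^{2} - 5 O$)
$W{\left(7 \right)} Q{\left(-5,5 \right)} I = 7 \left(-2 + 7\right) \left(5^{2} - -25\right) 5 = 7 \cdot 5 \left(25 + 25\right) 5 = 35 \cdot 50 \cdot 5 = 1750 \cdot 5 = 8750$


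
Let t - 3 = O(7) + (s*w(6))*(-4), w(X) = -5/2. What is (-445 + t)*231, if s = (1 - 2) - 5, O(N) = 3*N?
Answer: -111111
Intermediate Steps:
s = -6 (s = -1 - 5 = -6)
w(X) = -5/2 (w(X) = -5*½ = -5/2)
t = -36 (t = 3 + (3*7 - 6*(-5/2)*(-4)) = 3 + (21 + 15*(-4)) = 3 + (21 - 60) = 3 - 39 = -36)
(-445 + t)*231 = (-445 - 36)*231 = -481*231 = -111111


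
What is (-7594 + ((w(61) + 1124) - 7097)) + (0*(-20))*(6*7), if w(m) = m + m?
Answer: -13445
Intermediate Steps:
w(m) = 2*m
(-7594 + ((w(61) + 1124) - 7097)) + (0*(-20))*(6*7) = (-7594 + ((2*61 + 1124) - 7097)) + (0*(-20))*(6*7) = (-7594 + ((122 + 1124) - 7097)) + 0*42 = (-7594 + (1246 - 7097)) + 0 = (-7594 - 5851) + 0 = -13445 + 0 = -13445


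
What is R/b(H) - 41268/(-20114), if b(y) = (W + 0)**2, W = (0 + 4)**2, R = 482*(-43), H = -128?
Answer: -101579539/1287296 ≈ -78.909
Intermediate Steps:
R = -20726
W = 16 (W = 4**2 = 16)
b(y) = 256 (b(y) = (16 + 0)**2 = 16**2 = 256)
R/b(H) - 41268/(-20114) = -20726/256 - 41268/(-20114) = -20726*1/256 - 41268*(-1/20114) = -10363/128 + 20634/10057 = -101579539/1287296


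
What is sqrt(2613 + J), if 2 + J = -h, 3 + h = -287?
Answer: sqrt(2901) ≈ 53.861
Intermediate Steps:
h = -290 (h = -3 - 287 = -290)
J = 288 (J = -2 - 1*(-290) = -2 + 290 = 288)
sqrt(2613 + J) = sqrt(2613 + 288) = sqrt(2901)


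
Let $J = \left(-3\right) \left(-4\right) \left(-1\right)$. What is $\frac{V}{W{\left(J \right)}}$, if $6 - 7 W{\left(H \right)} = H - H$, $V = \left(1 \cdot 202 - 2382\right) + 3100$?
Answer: $\frac{3220}{3} \approx 1073.3$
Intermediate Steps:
$J = -12$ ($J = 12 \left(-1\right) = -12$)
$V = 920$ ($V = \left(202 - 2382\right) + 3100 = -2180 + 3100 = 920$)
$W{\left(H \right)} = \frac{6}{7}$ ($W{\left(H \right)} = \frac{6}{7} - \frac{H - H}{7} = \frac{6}{7} - 0 = \frac{6}{7} + 0 = \frac{6}{7}$)
$\frac{V}{W{\left(J \right)}} = \frac{920}{\frac{6}{7}} = 920 \cdot \frac{7}{6} = \frac{3220}{3}$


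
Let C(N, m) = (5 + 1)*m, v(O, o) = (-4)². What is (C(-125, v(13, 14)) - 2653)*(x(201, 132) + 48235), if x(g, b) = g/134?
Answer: -246681461/2 ≈ -1.2334e+8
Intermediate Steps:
v(O, o) = 16
C(N, m) = 6*m
x(g, b) = g/134 (x(g, b) = g*(1/134) = g/134)
(C(-125, v(13, 14)) - 2653)*(x(201, 132) + 48235) = (6*16 - 2653)*((1/134)*201 + 48235) = (96 - 2653)*(3/2 + 48235) = -2557*96473/2 = -246681461/2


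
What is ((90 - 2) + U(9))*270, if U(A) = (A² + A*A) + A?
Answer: 69930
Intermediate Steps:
U(A) = A + 2*A² (U(A) = (A² + A²) + A = 2*A² + A = A + 2*A²)
((90 - 2) + U(9))*270 = ((90 - 2) + 9*(1 + 2*9))*270 = (88 + 9*(1 + 18))*270 = (88 + 9*19)*270 = (88 + 171)*270 = 259*270 = 69930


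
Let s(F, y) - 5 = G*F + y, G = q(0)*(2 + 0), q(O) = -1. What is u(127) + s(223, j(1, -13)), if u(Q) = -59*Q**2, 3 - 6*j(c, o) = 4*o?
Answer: -5712257/6 ≈ -9.5204e+5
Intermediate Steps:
G = -2 (G = -(2 + 0) = -1*2 = -2)
j(c, o) = 1/2 - 2*o/3
s(F, y) = 5 + y - 2*F (s(F, y) = 5 + (-2*F + y) = 5 + (y - 2*F) = 5 + y - 2*F)
u(127) + s(223, j(1, -13)) = -59*127**2 + (5 + (1/2 - 2/3*(-13)) - 2*223) = -59*16129 + (5 + (1/2 + 26/3) - 446) = -951611 + (5 + 55/6 - 446) = -951611 - 2591/6 = -5712257/6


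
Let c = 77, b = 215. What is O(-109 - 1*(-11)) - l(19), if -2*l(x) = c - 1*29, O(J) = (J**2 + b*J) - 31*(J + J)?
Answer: -5366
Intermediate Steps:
O(J) = J**2 + 153*J (O(J) = (J**2 + 215*J) - 31*(J + J) = (J**2 + 215*J) - 62*J = J**2 + 153*J)
l(x) = -24 (l(x) = -(77 - 1*29)/2 = -(77 - 29)/2 = -1/2*48 = -24)
O(-109 - 1*(-11)) - l(19) = (-109 - 1*(-11))*(153 + (-109 - 1*(-11))) - 1*(-24) = (-109 + 11)*(153 + (-109 + 11)) + 24 = -98*(153 - 98) + 24 = -98*55 + 24 = -5390 + 24 = -5366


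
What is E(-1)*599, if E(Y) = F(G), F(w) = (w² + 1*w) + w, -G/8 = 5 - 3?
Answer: 134176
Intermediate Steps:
G = -16 (G = -8*(5 - 3) = -8*2 = -16)
F(w) = w² + 2*w (F(w) = (w² + w) + w = (w + w²) + w = w² + 2*w)
E(Y) = 224 (E(Y) = -16*(2 - 16) = -16*(-14) = 224)
E(-1)*599 = 224*599 = 134176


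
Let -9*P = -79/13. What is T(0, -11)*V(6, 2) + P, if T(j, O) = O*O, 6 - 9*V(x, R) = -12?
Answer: 28393/117 ≈ 242.68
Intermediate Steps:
V(x, R) = 2 (V(x, R) = ⅔ - ⅑*(-12) = ⅔ + 4/3 = 2)
T(j, O) = O²
P = 79/117 (P = -(-79)/(9*13) = -⅑*(-79/13) = 79/117 ≈ 0.67521)
T(0, -11)*V(6, 2) + P = (-11)²*2 + 79/117 = 121*2 + 79/117 = 242 + 79/117 = 28393/117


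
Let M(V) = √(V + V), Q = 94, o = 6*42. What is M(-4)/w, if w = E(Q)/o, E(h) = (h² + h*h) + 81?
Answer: 504*I*√2/17753 ≈ 0.040149*I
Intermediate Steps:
o = 252
E(h) = 81 + 2*h² (E(h) = (h² + h²) + 81 = 2*h² + 81 = 81 + 2*h²)
M(V) = √2*√V (M(V) = √(2*V) = √2*√V)
w = 17753/252 (w = (81 + 2*94²)/252 = (81 + 2*8836)*(1/252) = (81 + 17672)*(1/252) = 17753*(1/252) = 17753/252 ≈ 70.448)
M(-4)/w = (√2*√(-4))/(17753/252) = (√2*(2*I))*(252/17753) = (2*I*√2)*(252/17753) = 504*I*√2/17753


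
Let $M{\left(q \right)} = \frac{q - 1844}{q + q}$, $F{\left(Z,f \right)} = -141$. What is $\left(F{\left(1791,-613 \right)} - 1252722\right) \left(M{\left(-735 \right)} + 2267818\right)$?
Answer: $- \frac{1392221055882219}{490} \approx -2.8413 \cdot 10^{12}$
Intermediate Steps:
$M{\left(q \right)} = \frac{-1844 + q}{2 q}$
$\left(F{\left(1791,-613 \right)} - 1252722\right) \left(M{\left(-735 \right)} + 2267818\right) = \left(-141 - 1252722\right) \left(\frac{-1844 - 735}{2 \left(-735\right)} + 2267818\right) = - 1252863 \left(\frac{1}{2} \left(- \frac{1}{735}\right) \left(-2579\right) + 2267818\right) = - 1252863 \left(\frac{2579}{1470} + 2267818\right) = \left(-1252863\right) \frac{3333695039}{1470} = - \frac{1392221055882219}{490}$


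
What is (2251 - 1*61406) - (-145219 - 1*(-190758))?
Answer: -104694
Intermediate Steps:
(2251 - 1*61406) - (-145219 - 1*(-190758)) = (2251 - 61406) - (-145219 + 190758) = -59155 - 1*45539 = -59155 - 45539 = -104694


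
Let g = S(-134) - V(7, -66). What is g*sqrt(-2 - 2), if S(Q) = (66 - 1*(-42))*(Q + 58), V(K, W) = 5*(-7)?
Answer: -16346*I ≈ -16346.0*I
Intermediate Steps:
V(K, W) = -35
S(Q) = 6264 + 108*Q (S(Q) = (66 + 42)*(58 + Q) = 108*(58 + Q) = 6264 + 108*Q)
g = -8173 (g = (6264 + 108*(-134)) - 1*(-35) = (6264 - 14472) + 35 = -8208 + 35 = -8173)
g*sqrt(-2 - 2) = -8173*sqrt(-2 - 2) = -16346*I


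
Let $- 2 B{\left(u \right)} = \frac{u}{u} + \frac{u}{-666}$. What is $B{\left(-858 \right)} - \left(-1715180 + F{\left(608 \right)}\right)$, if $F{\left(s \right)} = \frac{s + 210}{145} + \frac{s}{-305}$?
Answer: $\frac{1683950443259}{981795} \approx 1.7152 \cdot 10^{6}$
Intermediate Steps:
$B{\left(u \right)} = - \frac{1}{2} + \frac{u}{1332}$ ($B{\left(u \right)} = - \frac{\frac{u}{u} + \frac{u}{-666}}{2} = - \frac{1 + u \left(- \frac{1}{666}\right)}{2} = - \frac{1 - \frac{u}{666}}{2} = - \frac{1}{2} + \frac{u}{1332}$)
$F{\left(s \right)} = \frac{42}{29} + \frac{32 s}{8845}$ ($F{\left(s \right)} = \left(210 + s\right) \frac{1}{145} + s \left(- \frac{1}{305}\right) = \left(\frac{42}{29} + \frac{s}{145}\right) - \frac{s}{305} = \frac{42}{29} + \frac{32 s}{8845}$)
$B{\left(-858 \right)} - \left(-1715180 + F{\left(608 \right)}\right) = \left(- \frac{1}{2} + \frac{1}{1332} \left(-858\right)\right) - \left(-1715180 + \left(\frac{42}{29} + \frac{32}{8845} \cdot 608\right)\right) = \left(- \frac{1}{2} - \frac{143}{222}\right) - \left(-1715180 + \left(\frac{42}{29} + \frac{19456}{8845}\right)\right) = - \frac{127}{111} - \left(-1715180 + \frac{32266}{8845}\right) = - \frac{127}{111} - - \frac{15170734834}{8845} = - \frac{127}{111} + \frac{15170734834}{8845} = \frac{1683950443259}{981795}$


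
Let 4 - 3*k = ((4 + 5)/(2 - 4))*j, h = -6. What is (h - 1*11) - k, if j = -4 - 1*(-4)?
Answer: -55/3 ≈ -18.333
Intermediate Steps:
j = 0 (j = -4 + 4 = 0)
k = 4/3 (k = 4/3 - (4 + 5)/(2 - 4)*0/3 = 4/3 - 9/(-2)*0/3 = 4/3 - (-½*9)*0/3 = 4/3 - (-3)*0/2 = 4/3 - ⅓*0 = 4/3 + 0 = 4/3 ≈ 1.3333)
(h - 1*11) - k = (-6 - 1*11) - 1*4/3 = (-6 - 11) - 4/3 = -17 - 4/3 = -55/3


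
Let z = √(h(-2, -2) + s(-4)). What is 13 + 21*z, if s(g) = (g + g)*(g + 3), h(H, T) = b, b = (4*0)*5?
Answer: 13 + 42*√2 ≈ 72.397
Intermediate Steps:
b = 0 (b = 0*5 = 0)
h(H, T) = 0
s(g) = 2*g*(3 + g) (s(g) = (2*g)*(3 + g) = 2*g*(3 + g))
z = 2*√2 (z = √(0 + 2*(-4)*(3 - 4)) = √(0 + 2*(-4)*(-1)) = √(0 + 8) = √8 = 2*√2 ≈ 2.8284)
13 + 21*z = 13 + 21*(2*√2) = 13 + 42*√2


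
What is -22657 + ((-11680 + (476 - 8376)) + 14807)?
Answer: -27430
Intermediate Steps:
-22657 + ((-11680 + (476 - 8376)) + 14807) = -22657 + ((-11680 - 7900) + 14807) = -22657 + (-19580 + 14807) = -22657 - 4773 = -27430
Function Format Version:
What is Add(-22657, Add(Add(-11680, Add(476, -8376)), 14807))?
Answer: -27430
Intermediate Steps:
Add(-22657, Add(Add(-11680, Add(476, -8376)), 14807)) = Add(-22657, Add(Add(-11680, -7900), 14807)) = Add(-22657, Add(-19580, 14807)) = Add(-22657, -4773) = -27430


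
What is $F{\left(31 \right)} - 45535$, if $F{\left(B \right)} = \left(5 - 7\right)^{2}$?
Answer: $-45531$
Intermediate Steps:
$F{\left(B \right)} = 4$ ($F{\left(B \right)} = \left(-2\right)^{2} = 4$)
$F{\left(31 \right)} - 45535 = 4 - 45535 = -45531$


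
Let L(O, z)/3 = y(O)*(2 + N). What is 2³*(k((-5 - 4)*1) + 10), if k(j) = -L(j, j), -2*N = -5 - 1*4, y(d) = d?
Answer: 1484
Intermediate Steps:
N = 9/2 (N = -(-5 - 1*4)/2 = -(-5 - 4)/2 = -½*(-9) = 9/2 ≈ 4.5000)
L(O, z) = 39*O/2 (L(O, z) = 3*(O*(2 + 9/2)) = 3*(O*(13/2)) = 3*(13*O/2) = 39*O/2)
k(j) = -39*j/2
2³*(k((-5 - 4)*1) + 10) = 2³*(-39*(-5 - 4)/2 + 10) = 8*(-(-351)/2 + 10) = 8*(-39/2*(-9) + 10) = 8*(351/2 + 10) = 8*(371/2) = 1484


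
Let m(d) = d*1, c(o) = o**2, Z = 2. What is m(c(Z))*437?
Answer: 1748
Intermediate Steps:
m(d) = d
m(c(Z))*437 = 2**2*437 = 4*437 = 1748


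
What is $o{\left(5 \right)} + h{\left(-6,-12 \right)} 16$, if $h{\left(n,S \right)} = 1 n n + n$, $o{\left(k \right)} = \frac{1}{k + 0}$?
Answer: $\frac{2401}{5} \approx 480.2$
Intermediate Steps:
$o{\left(k \right)} = \frac{1}{k}$
$h{\left(n,S \right)} = n + n^{2}$ ($h{\left(n,S \right)} = 1 n^{2} + n = n^{2} + n = n + n^{2}$)
$o{\left(5 \right)} + h{\left(-6,-12 \right)} 16 = \frac{1}{5} + - 6 \left(1 - 6\right) 16 = \frac{1}{5} + \left(-6\right) \left(-5\right) 16 = \frac{1}{5} + 30 \cdot 16 = \frac{1}{5} + 480 = \frac{2401}{5}$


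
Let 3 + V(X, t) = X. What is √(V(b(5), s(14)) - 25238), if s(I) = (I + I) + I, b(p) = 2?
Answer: I*√25239 ≈ 158.87*I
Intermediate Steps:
s(I) = 3*I (s(I) = 2*I + I = 3*I)
V(X, t) = -3 + X
√(V(b(5), s(14)) - 25238) = √((-3 + 2) - 25238) = √(-1 - 25238) = √(-25239) = I*√25239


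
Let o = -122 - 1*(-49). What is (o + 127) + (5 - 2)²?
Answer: 63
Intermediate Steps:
o = -73 (o = -122 + 49 = -73)
(o + 127) + (5 - 2)² = (-73 + 127) + (5 - 2)² = 54 + 3² = 54 + 9 = 63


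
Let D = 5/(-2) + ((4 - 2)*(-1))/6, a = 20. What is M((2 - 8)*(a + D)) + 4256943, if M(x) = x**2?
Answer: 4267552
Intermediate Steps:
D = -17/6 (D = 5*(-1/2) + (2*(-1))*(1/6) = -5/2 - 2*1/6 = -5/2 - 1/3 = -17/6 ≈ -2.8333)
M((2 - 8)*(a + D)) + 4256943 = ((2 - 8)*(20 - 17/6))**2 + 4256943 = (-6*103/6)**2 + 4256943 = (-103)**2 + 4256943 = 10609 + 4256943 = 4267552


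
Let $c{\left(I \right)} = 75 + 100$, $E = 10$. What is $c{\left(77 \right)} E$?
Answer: $1750$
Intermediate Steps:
$c{\left(I \right)} = 175$
$c{\left(77 \right)} E = 175 \cdot 10 = 1750$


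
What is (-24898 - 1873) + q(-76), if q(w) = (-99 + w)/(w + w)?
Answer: -4069017/152 ≈ -26770.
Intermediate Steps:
q(w) = (-99 + w)/(2*w) (q(w) = (-99 + w)/((2*w)) = (-99 + w)*(1/(2*w)) = (-99 + w)/(2*w))
(-24898 - 1873) + q(-76) = (-24898 - 1873) + (½)*(-99 - 76)/(-76) = -26771 + (½)*(-1/76)*(-175) = -26771 + 175/152 = -4069017/152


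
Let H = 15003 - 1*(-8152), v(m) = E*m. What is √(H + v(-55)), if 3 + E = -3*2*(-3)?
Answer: √22330 ≈ 149.43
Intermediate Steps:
E = 15 (E = -3 - 3*2*(-3) = -3 - 6*(-3) = -3 + 18 = 15)
v(m) = 15*m
H = 23155 (H = 15003 + 8152 = 23155)
√(H + v(-55)) = √(23155 + 15*(-55)) = √(23155 - 825) = √22330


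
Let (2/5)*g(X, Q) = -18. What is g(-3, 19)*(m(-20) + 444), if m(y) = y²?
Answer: -37980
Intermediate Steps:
g(X, Q) = -45 (g(X, Q) = (5/2)*(-18) = -45)
g(-3, 19)*(m(-20) + 444) = -45*((-20)² + 444) = -45*(400 + 444) = -45*844 = -37980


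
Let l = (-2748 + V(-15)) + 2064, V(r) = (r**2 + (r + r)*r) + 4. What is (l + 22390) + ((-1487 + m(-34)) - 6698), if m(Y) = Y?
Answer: 14166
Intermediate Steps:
V(r) = 4 + 3*r**2 (V(r) = (r**2 + (2*r)*r) + 4 = (r**2 + 2*r**2) + 4 = 3*r**2 + 4 = 4 + 3*r**2)
l = -5 (l = (-2748 + (4 + 3*(-15)**2)) + 2064 = (-2748 + (4 + 3*225)) + 2064 = (-2748 + (4 + 675)) + 2064 = (-2748 + 679) + 2064 = -2069 + 2064 = -5)
(l + 22390) + ((-1487 + m(-34)) - 6698) = (-5 + 22390) + ((-1487 - 34) - 6698) = 22385 + (-1521 - 6698) = 22385 - 8219 = 14166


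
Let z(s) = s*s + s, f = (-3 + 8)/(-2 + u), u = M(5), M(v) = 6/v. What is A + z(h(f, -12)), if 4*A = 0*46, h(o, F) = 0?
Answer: 0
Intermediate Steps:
u = 6/5 ≈ 1.2000
f = -25/4 (f = (-3 + 8)/(-2 + 6/5) = 5/(-⅘) = 5*(-5/4) = -25/4 ≈ -6.2500)
A = 0 (A = (0*46)/4 = (¼)*0 = 0)
z(s) = s + s² (z(s) = s² + s = s + s²)
A + z(h(f, -12)) = 0 + 0*(1 + 0) = 0 + 0*1 = 0 + 0 = 0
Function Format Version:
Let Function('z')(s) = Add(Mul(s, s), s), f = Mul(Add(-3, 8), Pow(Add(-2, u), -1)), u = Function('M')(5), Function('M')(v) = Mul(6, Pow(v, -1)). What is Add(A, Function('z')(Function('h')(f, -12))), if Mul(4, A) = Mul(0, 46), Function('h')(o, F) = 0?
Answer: 0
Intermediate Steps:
u = Rational(6, 5) (u = Mul(6, Pow(5, -1)) = Mul(6, Rational(1, 5)) = Rational(6, 5) ≈ 1.2000)
f = Rational(-25, 4) (f = Mul(Add(-3, 8), Pow(Add(-2, Rational(6, 5)), -1)) = Mul(5, Pow(Rational(-4, 5), -1)) = Mul(5, Rational(-5, 4)) = Rational(-25, 4) ≈ -6.2500)
A = 0 (A = Mul(Rational(1, 4), Mul(0, 46)) = Mul(Rational(1, 4), 0) = 0)
Function('z')(s) = Add(s, Pow(s, 2)) (Function('z')(s) = Add(Pow(s, 2), s) = Add(s, Pow(s, 2)))
Add(A, Function('z')(Function('h')(f, -12))) = Add(0, Mul(0, Add(1, 0))) = Add(0, Mul(0, 1)) = Add(0, 0) = 0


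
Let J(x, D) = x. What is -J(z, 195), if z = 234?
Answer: -234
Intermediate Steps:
-J(z, 195) = -1*234 = -234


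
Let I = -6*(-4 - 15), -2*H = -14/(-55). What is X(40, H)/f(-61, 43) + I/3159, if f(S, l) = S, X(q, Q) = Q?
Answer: 134861/3532815 ≈ 0.038174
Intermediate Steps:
H = -7/55 (H = -(-7)/(-55) = -(-7)*(-1)/55 = -½*14/55 = -7/55 ≈ -0.12727)
I = 114 (I = -6*(-19) = 114)
X(40, H)/f(-61, 43) + I/3159 = -7/55/(-61) + 114/3159 = -7/55*(-1/61) + 114*(1/3159) = 7/3355 + 38/1053 = 134861/3532815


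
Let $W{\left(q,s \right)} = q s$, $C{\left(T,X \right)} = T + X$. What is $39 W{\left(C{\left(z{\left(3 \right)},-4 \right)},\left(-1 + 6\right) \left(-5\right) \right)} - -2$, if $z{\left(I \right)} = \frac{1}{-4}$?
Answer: $\frac{16583}{4} \approx 4145.8$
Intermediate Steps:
$z{\left(I \right)} = - \frac{1}{4}$
$39 W{\left(C{\left(z{\left(3 \right)},-4 \right)},\left(-1 + 6\right) \left(-5\right) \right)} - -2 = 39 \left(- \frac{1}{4} - 4\right) \left(-1 + 6\right) \left(-5\right) - -2 = 39 \left(- \frac{17 \cdot 5 \left(-5\right)}{4}\right) + 2 = 39 \left(\left(- \frac{17}{4}\right) \left(-25\right)\right) + 2 = 39 \cdot \frac{425}{4} + 2 = \frac{16575}{4} + 2 = \frac{16583}{4}$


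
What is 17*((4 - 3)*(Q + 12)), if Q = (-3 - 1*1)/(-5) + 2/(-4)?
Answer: 2091/10 ≈ 209.10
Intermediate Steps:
Q = 3/10 (Q = (-3 - 1)*(-1/5) + 2*(-1/4) = -4*(-1/5) - 1/2 = 4/5 - 1/2 = 3/10 ≈ 0.30000)
17*((4 - 3)*(Q + 12)) = 17*((4 - 3)*(3/10 + 12)) = 17*(1*(123/10)) = 17*(123/10) = 2091/10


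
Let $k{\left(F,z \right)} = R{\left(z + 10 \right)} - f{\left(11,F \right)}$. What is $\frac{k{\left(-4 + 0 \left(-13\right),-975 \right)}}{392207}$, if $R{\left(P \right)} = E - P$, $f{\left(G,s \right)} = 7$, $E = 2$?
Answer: $\frac{960}{392207} \approx 0.0024477$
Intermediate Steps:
$R{\left(P \right)} = 2 - P$
$k{\left(F,z \right)} = -15 - z$ ($k{\left(F,z \right)} = \left(2 - \left(z + 10\right)\right) - 7 = \left(2 - \left(10 + z\right)\right) - 7 = \left(-8 - z\right) - 7 = -15 - z$)
$\frac{k{\left(-4 + 0 \left(-13\right),-975 \right)}}{392207} = \frac{-15 - -975}{392207} = \left(-15 + 975\right) \frac{1}{392207} = 960 \cdot \frac{1}{392207} = \frac{960}{392207}$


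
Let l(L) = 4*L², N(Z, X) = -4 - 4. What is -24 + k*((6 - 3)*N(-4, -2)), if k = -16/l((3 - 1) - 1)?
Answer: 72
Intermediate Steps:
N(Z, X) = -8
k = -4 (k = -16*1/(4*((3 - 1) - 1)²) = -16*1/(4*(2 - 1)²) = -16/(4*1²) = -16/(4*1) = -16/4 = -16*¼ = -4)
-24 + k*((6 - 3)*N(-4, -2)) = -24 - 4*(6 - 3)*(-8) = -24 - 12*(-8) = -24 - 4*(-24) = -24 + 96 = 72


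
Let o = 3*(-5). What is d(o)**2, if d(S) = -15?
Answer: 225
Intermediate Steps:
o = -15
d(o)**2 = (-15)**2 = 225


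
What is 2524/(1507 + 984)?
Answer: 2524/2491 ≈ 1.0132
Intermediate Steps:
2524/(1507 + 984) = 2524/2491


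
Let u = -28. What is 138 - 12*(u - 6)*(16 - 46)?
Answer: -12102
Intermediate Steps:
138 - 12*(u - 6)*(16 - 46) = 138 - 12*(-28 - 6)*(16 - 46) = 138 - (-408)*(-30) = 138 - 12*1020 = 138 - 12240 = -12102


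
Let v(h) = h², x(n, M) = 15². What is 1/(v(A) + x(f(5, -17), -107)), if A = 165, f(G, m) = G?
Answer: 1/27450 ≈ 3.6430e-5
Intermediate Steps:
x(n, M) = 225
1/(v(A) + x(f(5, -17), -107)) = 1/(165² + 225) = 1/(27225 + 225) = 1/27450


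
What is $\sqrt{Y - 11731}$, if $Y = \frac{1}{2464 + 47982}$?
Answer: $\frac{5 i \sqrt{1194121441326}}{50446} \approx 108.31 i$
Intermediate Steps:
$Y = \frac{1}{50446} \approx 1.9823 \cdot 10^{-5}$
$\sqrt{Y - 11731} = \sqrt{\frac{1}{50446} - 11731} = \sqrt{- \frac{591782025}{50446}} = \frac{5 i \sqrt{1194121441326}}{50446}$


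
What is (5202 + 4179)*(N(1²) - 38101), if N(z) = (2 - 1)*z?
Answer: -357416100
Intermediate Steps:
N(z) = z (N(z) = 1*z = z)
(5202 + 4179)*(N(1²) - 38101) = (5202 + 4179)*(1² - 38101) = 9381*(1 - 38101) = 9381*(-38100) = -357416100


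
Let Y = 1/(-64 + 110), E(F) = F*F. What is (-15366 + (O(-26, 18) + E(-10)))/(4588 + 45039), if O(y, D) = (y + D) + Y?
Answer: -702603/2282842 ≈ -0.30778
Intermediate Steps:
E(F) = F²
Y = 1/46 ≈ 0.021739
O(y, D) = 1/46 + D + y (O(y, D) = (y + D) + 1/46 = (D + y) + 1/46 = 1/46 + D + y)
(-15366 + (O(-26, 18) + E(-10)))/(4588 + 45039) = (-15366 + ((1/46 + 18 - 26) + (-10)²))/(4588 + 45039) = (-15366 + (-367/46 + 100))/49627 = (-15366 + 4233/46)*(1/49627) = -702603/46*1/49627 = -702603/2282842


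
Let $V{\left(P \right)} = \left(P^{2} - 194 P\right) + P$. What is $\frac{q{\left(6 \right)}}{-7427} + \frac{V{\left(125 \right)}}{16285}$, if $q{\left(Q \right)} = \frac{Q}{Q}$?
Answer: $- \frac{12629157}{24189739} \approx -0.52209$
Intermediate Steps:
$q{\left(Q \right)} = 1$
$V{\left(P \right)} = P^{2} - 193 P$
$\frac{q{\left(6 \right)}}{-7427} + \frac{V{\left(125 \right)}}{16285} = 1 \frac{1}{-7427} + \frac{125 \left(-193 + 125\right)}{16285} = 1 \left(- \frac{1}{7427}\right) + 125 \left(-68\right) \frac{1}{16285} = - \frac{1}{7427} - \frac{1700}{3257} = - \frac{12629157}{24189739}$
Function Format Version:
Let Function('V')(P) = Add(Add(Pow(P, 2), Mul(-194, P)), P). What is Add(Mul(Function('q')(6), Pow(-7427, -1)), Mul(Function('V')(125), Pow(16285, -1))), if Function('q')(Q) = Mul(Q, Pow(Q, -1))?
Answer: Rational(-12629157, 24189739) ≈ -0.52209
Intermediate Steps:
Function('q')(Q) = 1
Function('V')(P) = Add(Pow(P, 2), Mul(-193, P))
Add(Mul(Function('q')(6), Pow(-7427, -1)), Mul(Function('V')(125), Pow(16285, -1))) = Add(Mul(1, Pow(-7427, -1)), Mul(Mul(125, Add(-193, 125)), Pow(16285, -1))) = Add(Mul(1, Rational(-1, 7427)), Mul(Mul(125, -68), Rational(1, 16285))) = Add(Rational(-1, 7427), Mul(-8500, Rational(1, 16285))) = Add(Rational(-1, 7427), Rational(-1700, 3257)) = Rational(-12629157, 24189739)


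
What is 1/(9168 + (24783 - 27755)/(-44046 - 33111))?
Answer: 77157/707378348 ≈ 0.00010907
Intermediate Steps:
1/(9168 + (24783 - 27755)/(-44046 - 33111)) = 1/(9168 - 2972/(-77157)) = 1/(9168 - 2972*(-1/77157)) = 1/(9168 + 2972/77157) = 1/(707378348/77157) = 77157/707378348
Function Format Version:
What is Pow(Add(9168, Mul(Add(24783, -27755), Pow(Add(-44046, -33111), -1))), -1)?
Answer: Rational(77157, 707378348) ≈ 0.00010907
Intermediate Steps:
Pow(Add(9168, Mul(Add(24783, -27755), Pow(Add(-44046, -33111), -1))), -1) = Pow(Add(9168, Mul(-2972, Pow(-77157, -1))), -1) = Pow(Add(9168, Mul(-2972, Rational(-1, 77157))), -1) = Pow(Add(9168, Rational(2972, 77157)), -1) = Pow(Rational(707378348, 77157), -1) = Rational(77157, 707378348)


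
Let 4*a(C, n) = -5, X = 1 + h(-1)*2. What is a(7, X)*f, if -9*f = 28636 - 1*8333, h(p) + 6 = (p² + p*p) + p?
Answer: 101515/36 ≈ 2819.9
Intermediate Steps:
h(p) = -6 + p + 2*p² (h(p) = -6 + ((p² + p*p) + p) = -6 + ((p² + p²) + p) = -6 + (2*p² + p) = -6 + (p + 2*p²) = -6 + p + 2*p²)
f = -20303/9 (f = -(28636 - 1*8333)/9 = -(28636 - 8333)/9 = -⅑*20303 = -20303/9 ≈ -2255.9)
X = -9 (X = 1 + (-6 - 1 + 2*(-1)²)*2 = 1 + (-6 - 1 + 2*1)*2 = 1 + (-6 - 1 + 2)*2 = 1 - 5*2 = 1 - 10 = -9)
a(C, n) = -5/4 (a(C, n) = (¼)*(-5) = -5/4)
a(7, X)*f = -5/4*(-20303/9) = 101515/36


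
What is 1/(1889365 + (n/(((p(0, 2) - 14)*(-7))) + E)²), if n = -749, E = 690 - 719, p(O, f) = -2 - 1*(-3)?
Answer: 169/319536941 ≈ 5.2889e-7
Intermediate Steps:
p(O, f) = 1 (p(O, f) = -2 + 3 = 1)
E = -29
1/(1889365 + (n/(((p(0, 2) - 14)*(-7))) + E)²) = 1/(1889365 + (-749*(-1/(7*(1 - 14))) - 29)²) = 1/(1889365 + (-749/((-13*(-7))) - 29)²) = 1/(1889365 + (-749/91 - 29)²) = 1/(1889365 + (-749*1/91 - 29)²) = 1/(1889365 + (-107/13 - 29)²) = 1/(1889365 + (-484/13)²) = 1/(1889365 + 234256/169) = 1/(319536941/169) = 169/319536941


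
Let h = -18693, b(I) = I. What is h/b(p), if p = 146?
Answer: -18693/146 ≈ -128.03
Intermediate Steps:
h/b(p) = -18693/146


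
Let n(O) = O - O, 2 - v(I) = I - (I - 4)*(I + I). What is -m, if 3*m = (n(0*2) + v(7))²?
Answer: -1369/3 ≈ -456.33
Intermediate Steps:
v(I) = 2 - I + 2*I*(-4 + I) (v(I) = 2 - (I - (I - 4)*(I + I)) = 2 - (I - (-4 + I)*2*I) = 2 - (I - 2*I*(-4 + I)) = 2 + (-I + 2*I*(-4 + I)) = 2 - I + 2*I*(-4 + I))
n(O) = 0
m = 1369/3 (m = (0 + (2 - 9*7 + 2*7²))²/3 = (0 + (2 - 63 + 2*49))²/3 = (0 + (2 - 63 + 98))²/3 = (0 + 37)²/3 = (⅓)*37² = (⅓)*1369 = 1369/3 ≈ 456.33)
-m = -1*1369/3 = -1369/3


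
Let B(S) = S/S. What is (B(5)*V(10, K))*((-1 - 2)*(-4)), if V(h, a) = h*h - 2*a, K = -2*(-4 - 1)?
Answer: 960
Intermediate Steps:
K = 10 (K = -2*(-5) = 10)
V(h, a) = h**2 - 2*a
B(S) = 1
(B(5)*V(10, K))*((-1 - 2)*(-4)) = (1*(10**2 - 2*10))*((-1 - 2)*(-4)) = (1*(100 - 20))*(-3*(-4)) = (1*80)*12 = 80*12 = 960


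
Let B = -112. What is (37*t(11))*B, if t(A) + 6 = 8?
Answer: -8288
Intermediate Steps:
t(A) = 2 (t(A) = -6 + 8 = 2)
(37*t(11))*B = (37*2)*(-112) = 74*(-112) = -8288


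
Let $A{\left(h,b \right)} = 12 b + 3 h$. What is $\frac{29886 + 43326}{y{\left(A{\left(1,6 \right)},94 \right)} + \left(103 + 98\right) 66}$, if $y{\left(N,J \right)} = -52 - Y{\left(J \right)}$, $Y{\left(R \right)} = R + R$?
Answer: $\frac{12202}{2171} \approx 5.6205$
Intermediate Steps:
$Y{\left(R \right)} = 2 R$
$A{\left(h,b \right)} = 3 h + 12 b$
$y{\left(N,J \right)} = -52 - 2 J$
$\frac{29886 + 43326}{y{\left(A{\left(1,6 \right)},94 \right)} + \left(103 + 98\right) 66} = \frac{29886 + 43326}{\left(-52 - 188\right) + \left(103 + 98\right) 66} = \frac{73212}{\left(-52 - 188\right) + 201 \cdot 66} = \frac{73212}{-240 + 13266} = \frac{73212}{13026} = 73212 \cdot \frac{1}{13026} = \frac{12202}{2171}$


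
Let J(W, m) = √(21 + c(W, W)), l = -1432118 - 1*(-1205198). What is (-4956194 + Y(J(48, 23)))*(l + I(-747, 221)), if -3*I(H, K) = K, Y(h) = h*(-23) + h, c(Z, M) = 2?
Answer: 3375073946314/3 + 14981582*√23/3 ≈ 1.1250e+12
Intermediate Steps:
l = -226920 (l = -1432118 + 1205198 = -226920)
J(W, m) = √23 (J(W, m) = √(21 + 2) = √23)
Y(h) = -22*h (Y(h) = -23*h + h = -22*h)
I(H, K) = -K/3
(-4956194 + Y(J(48, 23)))*(l + I(-747, 221)) = (-4956194 - 22*√23)*(-226920 - ⅓*221) = (-4956194 - 22*√23)*(-226920 - 221/3) = (-4956194 - 22*√23)*(-680981/3) = 3375073946314/3 + 14981582*√23/3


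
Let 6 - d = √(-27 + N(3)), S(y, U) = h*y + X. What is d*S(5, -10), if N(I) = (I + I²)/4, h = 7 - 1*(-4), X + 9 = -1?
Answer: 270 - 90*I*√6 ≈ 270.0 - 220.45*I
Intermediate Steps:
X = -10 (X = -9 - 1 = -10)
h = 11 (h = 7 + 4 = 11)
N(I) = I/4 + I²/4 (N(I) = (I + I²)*(¼) = I/4 + I²/4)
S(y, U) = -10 + 11*y (S(y, U) = 11*y - 10 = -10 + 11*y)
d = 6 - 2*I*√6 (d = 6 - √(-27 + (¼)*3*(1 + 3)) = 6 - √(-27 + (¼)*3*4) = 6 - √(-27 + 3) = 6 - √(-24) = 6 - 2*I*√6 ≈ 6.0 - 4.899*I)
d*S(5, -10) = (6 - 2*I*√6)*(-10 + 11*5) = (6 - 2*I*√6)*(-10 + 55) = (6 - 2*I*√6)*45 = 270 - 90*I*√6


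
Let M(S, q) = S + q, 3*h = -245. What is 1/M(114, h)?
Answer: 3/97 ≈ 0.030928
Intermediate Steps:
h = -245/3 (h = (⅓)*(-245) = -245/3 ≈ -81.667)
1/M(114, h) = 1/(114 - 245/3) = 1/(97/3) = 3/97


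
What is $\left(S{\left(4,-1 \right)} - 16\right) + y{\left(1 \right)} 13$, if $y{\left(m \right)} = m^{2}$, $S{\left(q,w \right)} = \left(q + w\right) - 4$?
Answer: $-4$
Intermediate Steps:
$S{\left(q,w \right)} = -4 + q + w$
$\left(S{\left(4,-1 \right)} - 16\right) + y{\left(1 \right)} 13 = \left(\left(-4 + 4 - 1\right) - 16\right) + 1^{2} \cdot 13 = \left(-1 - 16\right) + 1 \cdot 13 = -17 + 13 = -4$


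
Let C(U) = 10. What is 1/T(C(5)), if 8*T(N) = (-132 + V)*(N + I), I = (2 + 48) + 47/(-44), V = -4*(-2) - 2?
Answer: -176/163359 ≈ -0.0010774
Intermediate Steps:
V = 6 (V = 8 - 2 = 6)
I = 2153/44 (I = 50 + 47*(-1/44) = 50 - 47/44 = 2153/44 ≈ 48.932)
T(N) = -135639/176 - 63*N/4 (T(N) = ((-132 + 6)*(N + 2153/44))/8 = (-126*(2153/44 + N))/8 = (-135639/22 - 126*N)/8 = -135639/176 - 63*N/4)
1/T(C(5)) = 1/(-135639/176 - 63/4*10) = 1/(-135639/176 - 315/2) = 1/(-163359/176) = -176/163359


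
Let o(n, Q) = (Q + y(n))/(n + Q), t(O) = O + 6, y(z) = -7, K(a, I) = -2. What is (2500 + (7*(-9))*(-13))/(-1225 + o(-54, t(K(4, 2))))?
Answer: -165950/61247 ≈ -2.7095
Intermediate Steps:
t(O) = 6 + O
o(n, Q) = (-7 + Q)/(Q + n) (o(n, Q) = (Q - 7)/(n + Q) = (-7 + Q)/(Q + n))
(2500 + (7*(-9))*(-13))/(-1225 + o(-54, t(K(4, 2)))) = (2500 + (7*(-9))*(-13))/(-1225 + (-7 + (6 - 2))/((6 - 2) - 54)) = (2500 - 63*(-13))/(-1225 + (-7 + 4)/(4 - 54)) = (2500 + 819)/(-1225 - 3/(-50)) = 3319/(-1225 - 1/50*(-3)) = 3319/(-1225 + 3/50) = 3319/(-61247/50) = 3319*(-50/61247) = -165950/61247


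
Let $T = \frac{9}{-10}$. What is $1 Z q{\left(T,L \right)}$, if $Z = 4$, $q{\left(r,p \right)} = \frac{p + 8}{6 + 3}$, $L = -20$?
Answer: $- \frac{16}{3} \approx -5.3333$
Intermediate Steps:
$T = - \frac{9}{10}$ ($T = 9 \left(- \frac{1}{10}\right) = - \frac{9}{10} \approx -0.9$)
$q{\left(r,p \right)} = \frac{8}{9} + \frac{p}{9}$ ($q{\left(r,p \right)} = \frac{8 + p}{9} = \left(8 + p\right) \frac{1}{9} = \frac{8}{9} + \frac{p}{9}$)
$1 Z q{\left(T,L \right)} = 1 \cdot 4 \left(\frac{8}{9} + \frac{1}{9} \left(-20\right)\right) = 4 \left(\frac{8}{9} - \frac{20}{9}\right) = 4 \left(- \frac{4}{3}\right) = - \frac{16}{3}$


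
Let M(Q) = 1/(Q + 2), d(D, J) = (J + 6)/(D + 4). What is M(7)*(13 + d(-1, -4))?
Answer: 41/27 ≈ 1.5185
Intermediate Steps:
d(D, J) = (6 + J)/(4 + D)
M(Q) = 1/(2 + Q)
M(7)*(13 + d(-1, -4)) = (13 + (6 - 4)/(4 - 1))/(2 + 7) = (13 + 2/3)/9 = (1/9)*(41/3) = 41/27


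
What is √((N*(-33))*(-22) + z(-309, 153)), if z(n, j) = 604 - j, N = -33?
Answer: I*√23507 ≈ 153.32*I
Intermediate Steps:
√((N*(-33))*(-22) + z(-309, 153)) = √(-33*(-33)*(-22) + (604 - 1*153)) = √(1089*(-22) + (604 - 153)) = √(-23958 + 451) = √(-23507) = I*√23507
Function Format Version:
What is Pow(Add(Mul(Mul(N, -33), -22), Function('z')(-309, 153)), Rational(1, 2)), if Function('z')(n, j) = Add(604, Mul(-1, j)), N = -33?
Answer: Mul(I, Pow(23507, Rational(1, 2))) ≈ Mul(153.32, I)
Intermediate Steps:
Pow(Add(Mul(Mul(N, -33), -22), Function('z')(-309, 153)), Rational(1, 2)) = Pow(Add(Mul(Mul(-33, -33), -22), Add(604, Mul(-1, 153))), Rational(1, 2)) = Pow(Add(Mul(1089, -22), Add(604, -153)), Rational(1, 2)) = Pow(Add(-23958, 451), Rational(1, 2)) = Pow(-23507, Rational(1, 2)) = Mul(I, Pow(23507, Rational(1, 2)))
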